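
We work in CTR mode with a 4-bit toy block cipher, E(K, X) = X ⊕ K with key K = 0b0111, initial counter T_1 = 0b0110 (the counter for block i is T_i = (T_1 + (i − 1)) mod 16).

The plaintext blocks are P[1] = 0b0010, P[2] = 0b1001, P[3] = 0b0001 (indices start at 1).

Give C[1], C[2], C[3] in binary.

C[1] = 0b0011, C[2] = 0b1001, C[3] = 0b1110

CTR encryption: S_i = E(K, T_i) where T_i is the counter for block i; C_i = P_i ⊕ S_i.
C[1]: T = 0b0110, S = E(K, T) = 0b0001; 0b0010 ⊕ 0b0001 = 0b0011.
C[2]: T = 0b0111, S = E(K, T) = 0b0000; 0b1001 ⊕ 0b0000 = 0b1001.
C[3]: T = 0b1000, S = E(K, T) = 0b1111; 0b0001 ⊕ 0b1111 = 0b1110.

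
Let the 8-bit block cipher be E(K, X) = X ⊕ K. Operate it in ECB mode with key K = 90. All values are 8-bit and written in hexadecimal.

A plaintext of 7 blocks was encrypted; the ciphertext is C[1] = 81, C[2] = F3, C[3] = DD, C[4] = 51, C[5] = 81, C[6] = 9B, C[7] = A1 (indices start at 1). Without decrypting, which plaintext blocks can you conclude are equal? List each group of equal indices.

P[1] = P[5]

ECB encrypts each block independently with the same key, so equal ciphertext blocks imply equal plaintext blocks.
C[1] = C[5] = 81, so P[1] = P[5].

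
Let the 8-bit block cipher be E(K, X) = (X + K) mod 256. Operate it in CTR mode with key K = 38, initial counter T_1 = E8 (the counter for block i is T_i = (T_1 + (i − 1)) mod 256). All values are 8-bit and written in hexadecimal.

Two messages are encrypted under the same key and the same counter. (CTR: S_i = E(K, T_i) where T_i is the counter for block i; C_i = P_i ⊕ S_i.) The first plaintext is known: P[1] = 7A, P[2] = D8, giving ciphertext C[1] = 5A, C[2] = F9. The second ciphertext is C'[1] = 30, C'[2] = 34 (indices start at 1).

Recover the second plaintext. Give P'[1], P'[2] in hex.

In CTR with a reused counter, both messages share the same keystream S_i, so C_i ⊕ C'_i = P_i ⊕ P'_i and thus P'_i = P_i ⊕ C_i ⊕ C'_i.
P'[1]: 7A ⊕ 5A ⊕ 30 = 10.
P'[2]: D8 ⊕ F9 ⊕ 34 = 15.

P'[1] = 10, P'[2] = 15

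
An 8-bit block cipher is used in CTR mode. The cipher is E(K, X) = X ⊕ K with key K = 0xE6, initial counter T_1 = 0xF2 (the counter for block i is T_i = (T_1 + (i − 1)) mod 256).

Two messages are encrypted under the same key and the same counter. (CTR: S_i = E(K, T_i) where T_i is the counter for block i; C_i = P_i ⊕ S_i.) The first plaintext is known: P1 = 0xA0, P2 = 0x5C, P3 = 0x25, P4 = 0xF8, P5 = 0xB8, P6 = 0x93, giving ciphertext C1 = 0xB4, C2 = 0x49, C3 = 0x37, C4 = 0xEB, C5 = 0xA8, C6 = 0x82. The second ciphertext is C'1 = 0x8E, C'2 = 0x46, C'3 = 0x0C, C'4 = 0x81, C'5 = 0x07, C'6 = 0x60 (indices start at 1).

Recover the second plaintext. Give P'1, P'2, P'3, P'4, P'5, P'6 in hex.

In CTR with a reused counter, both messages share the same keystream S_i, so C_i ⊕ C'_i = P_i ⊕ P'_i and thus P'_i = P_i ⊕ C_i ⊕ C'_i.
P'1: 0xA0 ⊕ 0xB4 ⊕ 0x8E = 0x9A.
P'2: 0x5C ⊕ 0x49 ⊕ 0x46 = 0x53.
P'3: 0x25 ⊕ 0x37 ⊕ 0x0C = 0x1E.
P'4: 0xF8 ⊕ 0xEB ⊕ 0x81 = 0x92.
P'5: 0xB8 ⊕ 0xA8 ⊕ 0x07 = 0x17.
P'6: 0x93 ⊕ 0x82 ⊕ 0x60 = 0x71.

P'1 = 0x9A, P'2 = 0x53, P'3 = 0x1E, P'4 = 0x92, P'5 = 0x17, P'6 = 0x71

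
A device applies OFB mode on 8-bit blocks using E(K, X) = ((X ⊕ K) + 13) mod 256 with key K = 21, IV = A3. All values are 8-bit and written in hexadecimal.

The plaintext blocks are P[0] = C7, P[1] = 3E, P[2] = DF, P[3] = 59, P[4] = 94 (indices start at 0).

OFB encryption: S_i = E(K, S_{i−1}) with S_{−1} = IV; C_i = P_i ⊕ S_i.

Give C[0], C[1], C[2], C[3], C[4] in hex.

C[0]: S = E(K, A3) = 95; C7 ⊕ 95 = 52.
C[1]: S = E(K, 95) = C7; 3E ⊕ C7 = F9.
C[2]: S = E(K, C7) = F9; DF ⊕ F9 = 26.
C[3]: S = E(K, F9) = EB; 59 ⊕ EB = B2.
C[4]: S = E(K, EB) = DD; 94 ⊕ DD = 49.

C[0] = 52, C[1] = F9, C[2] = 26, C[3] = B2, C[4] = 49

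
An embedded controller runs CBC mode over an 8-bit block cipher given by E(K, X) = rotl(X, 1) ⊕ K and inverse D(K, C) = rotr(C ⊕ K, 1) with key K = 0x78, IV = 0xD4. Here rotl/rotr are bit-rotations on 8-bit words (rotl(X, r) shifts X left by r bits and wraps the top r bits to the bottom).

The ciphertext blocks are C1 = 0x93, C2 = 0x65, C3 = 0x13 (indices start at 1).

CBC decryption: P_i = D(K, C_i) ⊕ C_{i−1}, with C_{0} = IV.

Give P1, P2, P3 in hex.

P1: D(K, 0x93) = 0xF5; 0xF5 ⊕ 0xD4 = 0x21.
P2: D(K, 0x65) = 0x8E; 0x8E ⊕ 0x93 = 0x1D.
P3: D(K, 0x13) = 0xB5; 0xB5 ⊕ 0x65 = 0xD0.

P1 = 0x21, P2 = 0x1D, P3 = 0xD0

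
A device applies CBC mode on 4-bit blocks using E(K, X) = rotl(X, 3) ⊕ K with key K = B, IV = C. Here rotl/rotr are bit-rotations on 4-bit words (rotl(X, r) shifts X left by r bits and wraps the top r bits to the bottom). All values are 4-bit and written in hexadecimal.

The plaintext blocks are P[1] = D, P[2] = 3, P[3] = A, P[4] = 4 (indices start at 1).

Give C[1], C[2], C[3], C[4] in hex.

CBC encryption: C_i = E(K, P_i ⊕ C_{i−1}), with C_{0} = IV.
C[1]: P[1] ⊕ C = 1; E(K, 1) = 3.
C[2]: P[2] ⊕ 3 = 0; E(K, 0) = B.
C[3]: P[3] ⊕ B = 1; E(K, 1) = 3.
C[4]: P[4] ⊕ 3 = 7; E(K, 7) = 0.

C[1] = 3, C[2] = B, C[3] = 3, C[4] = 0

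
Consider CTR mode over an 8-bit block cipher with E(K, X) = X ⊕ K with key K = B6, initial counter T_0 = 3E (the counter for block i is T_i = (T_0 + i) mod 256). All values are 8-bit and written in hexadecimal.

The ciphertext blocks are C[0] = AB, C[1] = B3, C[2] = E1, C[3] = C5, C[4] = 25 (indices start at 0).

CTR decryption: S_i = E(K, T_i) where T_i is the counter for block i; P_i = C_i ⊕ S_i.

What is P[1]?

P[1] = 3A

P[1]: T = 3F, S = E(K, T) = 89; B3 ⊕ 89 = 3A.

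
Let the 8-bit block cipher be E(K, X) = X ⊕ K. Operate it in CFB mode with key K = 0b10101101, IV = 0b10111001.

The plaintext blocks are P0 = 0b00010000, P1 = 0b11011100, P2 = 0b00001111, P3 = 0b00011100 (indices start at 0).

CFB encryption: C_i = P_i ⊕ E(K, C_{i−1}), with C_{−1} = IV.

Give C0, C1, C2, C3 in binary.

C0 = 0b00000100, C1 = 0b01110101, C2 = 0b11010111, C3 = 0b01100110

C0: E(K, 0b10111001) = 0b00010100; 0b00010000 ⊕ 0b00010100 = 0b00000100.
C1: E(K, 0b00000100) = 0b10101001; 0b11011100 ⊕ 0b10101001 = 0b01110101.
C2: E(K, 0b01110101) = 0b11011000; 0b00001111 ⊕ 0b11011000 = 0b11010111.
C3: E(K, 0b11010111) = 0b01111010; 0b00011100 ⊕ 0b01111010 = 0b01100110.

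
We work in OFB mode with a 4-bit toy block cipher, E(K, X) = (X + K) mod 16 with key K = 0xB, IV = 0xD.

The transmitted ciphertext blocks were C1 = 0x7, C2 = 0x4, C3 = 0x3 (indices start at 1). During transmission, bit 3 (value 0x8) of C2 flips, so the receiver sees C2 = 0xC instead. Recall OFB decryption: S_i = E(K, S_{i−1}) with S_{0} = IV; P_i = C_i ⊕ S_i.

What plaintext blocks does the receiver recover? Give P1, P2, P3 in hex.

Only C2 changed, to 0xC. In OFB, a change in C_i flips the same bit in P_i only; the keystream is unaffected. Decrypting the received ciphertext:
P1: S = E(K, 0xD) = 0x8; 0x7 ⊕ 0x8 = 0xF.
P2: S = E(K, 0x8) = 0x3; 0xC ⊕ 0x3 = 0xF.
P3: S = E(K, 0x3) = 0xE; 0x3 ⊕ 0xE = 0xD.
Blocks that differ from the original plaintext: P2.

P1 = 0xF, P2 = 0xF, P3 = 0xD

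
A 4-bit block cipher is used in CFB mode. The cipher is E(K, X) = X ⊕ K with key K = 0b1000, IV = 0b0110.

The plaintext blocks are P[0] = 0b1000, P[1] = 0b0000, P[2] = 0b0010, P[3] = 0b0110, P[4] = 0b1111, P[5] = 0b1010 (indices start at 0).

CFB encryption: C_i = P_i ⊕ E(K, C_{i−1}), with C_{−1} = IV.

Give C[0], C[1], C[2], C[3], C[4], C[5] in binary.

C[0] = 0b0110, C[1] = 0b1110, C[2] = 0b0100, C[3] = 0b1010, C[4] = 0b1101, C[5] = 0b1111

C[0]: E(K, 0b0110) = 0b1110; 0b1000 ⊕ 0b1110 = 0b0110.
C[1]: E(K, 0b0110) = 0b1110; 0b0000 ⊕ 0b1110 = 0b1110.
C[2]: E(K, 0b1110) = 0b0110; 0b0010 ⊕ 0b0110 = 0b0100.
C[3]: E(K, 0b0100) = 0b1100; 0b0110 ⊕ 0b1100 = 0b1010.
C[4]: E(K, 0b1010) = 0b0010; 0b1111 ⊕ 0b0010 = 0b1101.
C[5]: E(K, 0b1101) = 0b0101; 0b1010 ⊕ 0b0101 = 0b1111.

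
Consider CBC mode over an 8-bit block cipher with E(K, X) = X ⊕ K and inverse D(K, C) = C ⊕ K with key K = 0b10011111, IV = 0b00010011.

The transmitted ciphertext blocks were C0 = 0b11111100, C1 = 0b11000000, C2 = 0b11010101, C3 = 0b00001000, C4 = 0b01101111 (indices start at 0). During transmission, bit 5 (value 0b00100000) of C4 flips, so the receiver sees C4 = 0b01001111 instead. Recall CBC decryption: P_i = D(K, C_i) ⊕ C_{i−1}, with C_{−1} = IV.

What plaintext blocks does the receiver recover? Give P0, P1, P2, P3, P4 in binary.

Only C4 changed, to 0b01001111. In CBC, a change in C_i garbles P_i and flips the same bit in P_{i+1}. Decrypting the received ciphertext:
P0: D(K, 0b11111100) = 0b01100011; 0b01100011 ⊕ 0b00010011 = 0b01110000.
P1: D(K, 0b11000000) = 0b01011111; 0b01011111 ⊕ 0b11111100 = 0b10100011.
P2: D(K, 0b11010101) = 0b01001010; 0b01001010 ⊕ 0b11000000 = 0b10001010.
P3: D(K, 0b00001000) = 0b10010111; 0b10010111 ⊕ 0b11010101 = 0b01000010.
P4: D(K, 0b01001111) = 0b11010000; 0b11010000 ⊕ 0b00001000 = 0b11011000.
Blocks that differ from the original plaintext: P4.

P0 = 0b01110000, P1 = 0b10100011, P2 = 0b10001010, P3 = 0b01000010, P4 = 0b11011000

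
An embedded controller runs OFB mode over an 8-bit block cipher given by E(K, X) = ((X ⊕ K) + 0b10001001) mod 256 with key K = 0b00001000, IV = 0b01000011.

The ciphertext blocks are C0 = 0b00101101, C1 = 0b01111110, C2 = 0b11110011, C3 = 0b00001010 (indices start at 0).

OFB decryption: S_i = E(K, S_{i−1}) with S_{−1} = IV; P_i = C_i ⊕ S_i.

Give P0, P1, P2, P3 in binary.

P0 = 0b11111001, P1 = 0b00011011, P2 = 0b00000101, P3 = 0b10001101

P0: S = E(K, 0b01000011) = 0b11010100; 0b00101101 ⊕ 0b11010100 = 0b11111001.
P1: S = E(K, 0b11010100) = 0b01100101; 0b01111110 ⊕ 0b01100101 = 0b00011011.
P2: S = E(K, 0b01100101) = 0b11110110; 0b11110011 ⊕ 0b11110110 = 0b00000101.
P3: S = E(K, 0b11110110) = 0b10000111; 0b00001010 ⊕ 0b10000111 = 0b10001101.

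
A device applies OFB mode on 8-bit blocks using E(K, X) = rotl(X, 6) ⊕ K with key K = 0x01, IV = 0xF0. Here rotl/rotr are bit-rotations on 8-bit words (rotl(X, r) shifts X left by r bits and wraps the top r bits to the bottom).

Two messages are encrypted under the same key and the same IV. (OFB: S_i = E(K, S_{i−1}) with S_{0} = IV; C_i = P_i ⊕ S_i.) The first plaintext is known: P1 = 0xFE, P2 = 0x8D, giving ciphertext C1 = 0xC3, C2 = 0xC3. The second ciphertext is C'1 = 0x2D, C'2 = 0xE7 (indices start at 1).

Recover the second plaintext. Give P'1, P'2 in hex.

In OFB with a reused IV, both messages share the same keystream S_i, so C_i ⊕ C'_i = P_i ⊕ P'_i and thus P'_i = P_i ⊕ C_i ⊕ C'_i.
P'1: 0xFE ⊕ 0xC3 ⊕ 0x2D = 0x10.
P'2: 0x8D ⊕ 0xC3 ⊕ 0xE7 = 0xA9.

P'1 = 0x10, P'2 = 0xA9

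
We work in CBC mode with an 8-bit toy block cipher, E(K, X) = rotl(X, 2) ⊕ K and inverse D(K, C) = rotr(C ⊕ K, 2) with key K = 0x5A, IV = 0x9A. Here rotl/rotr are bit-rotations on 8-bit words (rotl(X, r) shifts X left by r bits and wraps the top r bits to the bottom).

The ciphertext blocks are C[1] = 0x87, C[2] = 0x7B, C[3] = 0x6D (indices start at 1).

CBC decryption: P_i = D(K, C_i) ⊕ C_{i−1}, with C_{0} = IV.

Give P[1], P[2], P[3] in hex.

P[1]: D(K, 0x87) = 0x77; 0x77 ⊕ 0x9A = 0xED.
P[2]: D(K, 0x7B) = 0x48; 0x48 ⊕ 0x87 = 0xCF.
P[3]: D(K, 0x6D) = 0xCD; 0xCD ⊕ 0x7B = 0xB6.

P[1] = 0xED, P[2] = 0xCF, P[3] = 0xB6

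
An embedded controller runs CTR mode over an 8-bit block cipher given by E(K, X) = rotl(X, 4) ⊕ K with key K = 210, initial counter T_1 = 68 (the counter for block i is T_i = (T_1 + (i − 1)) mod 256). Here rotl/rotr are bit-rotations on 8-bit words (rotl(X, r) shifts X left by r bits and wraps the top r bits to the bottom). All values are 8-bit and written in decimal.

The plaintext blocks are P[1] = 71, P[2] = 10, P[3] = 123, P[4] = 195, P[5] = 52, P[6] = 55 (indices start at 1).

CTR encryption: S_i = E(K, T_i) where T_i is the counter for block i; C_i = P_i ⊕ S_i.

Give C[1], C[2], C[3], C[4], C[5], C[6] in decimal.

C[1] = 209, C[2] = 140, C[3] = 205, C[4] = 101, C[5] = 98, C[6] = 113

C[1]: T = 68, S = E(K, T) = 150; 71 ⊕ 150 = 209.
C[2]: T = 69, S = E(K, T) = 134; 10 ⊕ 134 = 140.
C[3]: T = 70, S = E(K, T) = 182; 123 ⊕ 182 = 205.
C[4]: T = 71, S = E(K, T) = 166; 195 ⊕ 166 = 101.
C[5]: T = 72, S = E(K, T) = 86; 52 ⊕ 86 = 98.
C[6]: T = 73, S = E(K, T) = 70; 55 ⊕ 70 = 113.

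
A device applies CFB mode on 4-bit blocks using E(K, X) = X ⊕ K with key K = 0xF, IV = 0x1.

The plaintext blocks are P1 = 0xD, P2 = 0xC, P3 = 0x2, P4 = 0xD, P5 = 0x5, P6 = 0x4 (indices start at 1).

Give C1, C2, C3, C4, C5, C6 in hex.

C1 = 0x3, C2 = 0x0, C3 = 0xD, C4 = 0xF, C5 = 0x5, C6 = 0xE

CFB encryption: C_i = P_i ⊕ E(K, C_{i−1}), with C_{0} = IV.
C1: E(K, 0x1) = 0xE; 0xD ⊕ 0xE = 0x3.
C2: E(K, 0x3) = 0xC; 0xC ⊕ 0xC = 0x0.
C3: E(K, 0x0) = 0xF; 0x2 ⊕ 0xF = 0xD.
C4: E(K, 0xD) = 0x2; 0xD ⊕ 0x2 = 0xF.
C5: E(K, 0xF) = 0x0; 0x5 ⊕ 0x0 = 0x5.
C6: E(K, 0x5) = 0xA; 0x4 ⊕ 0xA = 0xE.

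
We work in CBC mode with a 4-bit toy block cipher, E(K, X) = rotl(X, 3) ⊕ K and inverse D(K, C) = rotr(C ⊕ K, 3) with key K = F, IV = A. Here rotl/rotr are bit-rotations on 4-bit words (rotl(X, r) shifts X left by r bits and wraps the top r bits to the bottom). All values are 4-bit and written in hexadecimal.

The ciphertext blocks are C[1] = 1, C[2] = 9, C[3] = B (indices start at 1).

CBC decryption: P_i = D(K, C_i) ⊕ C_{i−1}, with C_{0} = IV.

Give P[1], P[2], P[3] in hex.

P[1]: D(K, 1) = D; D ⊕ A = 7.
P[2]: D(K, 9) = C; C ⊕ 1 = D.
P[3]: D(K, B) = 8; 8 ⊕ 9 = 1.

P[1] = 7, P[2] = D, P[3] = 1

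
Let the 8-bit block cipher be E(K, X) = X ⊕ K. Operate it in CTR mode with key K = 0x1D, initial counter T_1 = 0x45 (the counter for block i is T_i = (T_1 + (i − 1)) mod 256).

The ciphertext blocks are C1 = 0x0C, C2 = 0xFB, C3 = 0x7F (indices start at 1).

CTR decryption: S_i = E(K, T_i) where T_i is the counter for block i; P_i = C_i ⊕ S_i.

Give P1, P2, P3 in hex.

P1: T = 0x45, S = E(K, T) = 0x58; 0x0C ⊕ 0x58 = 0x54.
P2: T = 0x46, S = E(K, T) = 0x5B; 0xFB ⊕ 0x5B = 0xA0.
P3: T = 0x47, S = E(K, T) = 0x5A; 0x7F ⊕ 0x5A = 0x25.

P1 = 0x54, P2 = 0xA0, P3 = 0x25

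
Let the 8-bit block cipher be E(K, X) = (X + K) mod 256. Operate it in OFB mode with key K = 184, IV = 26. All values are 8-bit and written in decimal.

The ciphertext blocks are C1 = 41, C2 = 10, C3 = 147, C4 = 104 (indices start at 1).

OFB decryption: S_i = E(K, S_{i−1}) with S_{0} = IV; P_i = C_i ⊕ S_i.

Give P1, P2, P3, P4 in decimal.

P1 = 251, P2 = 128, P3 = 209, P4 = 146

P1: S = E(K, 26) = 210; 41 ⊕ 210 = 251.
P2: S = E(K, 210) = 138; 10 ⊕ 138 = 128.
P3: S = E(K, 138) = 66; 147 ⊕ 66 = 209.
P4: S = E(K, 66) = 250; 104 ⊕ 250 = 146.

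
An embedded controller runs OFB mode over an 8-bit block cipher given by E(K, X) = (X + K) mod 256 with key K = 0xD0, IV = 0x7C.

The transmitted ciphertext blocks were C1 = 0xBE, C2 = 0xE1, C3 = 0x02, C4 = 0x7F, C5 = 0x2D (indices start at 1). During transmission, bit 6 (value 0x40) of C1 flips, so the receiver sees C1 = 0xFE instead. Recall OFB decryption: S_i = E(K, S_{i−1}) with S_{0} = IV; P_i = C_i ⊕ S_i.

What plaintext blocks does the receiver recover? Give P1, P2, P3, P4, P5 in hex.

Only C1 changed, to 0xFE. In OFB, a change in C_i flips the same bit in P_i only; the keystream is unaffected. Decrypting the received ciphertext:
P1: S = E(K, 0x7C) = 0x4C; 0xFE ⊕ 0x4C = 0xB2.
P2: S = E(K, 0x4C) = 0x1C; 0xE1 ⊕ 0x1C = 0xFD.
P3: S = E(K, 0x1C) = 0xEC; 0x02 ⊕ 0xEC = 0xEE.
P4: S = E(K, 0xEC) = 0xBC; 0x7F ⊕ 0xBC = 0xC3.
P5: S = E(K, 0xBC) = 0x8C; 0x2D ⊕ 0x8C = 0xA1.
Blocks that differ from the original plaintext: P1.

P1 = 0xB2, P2 = 0xFD, P3 = 0xEE, P4 = 0xC3, P5 = 0xA1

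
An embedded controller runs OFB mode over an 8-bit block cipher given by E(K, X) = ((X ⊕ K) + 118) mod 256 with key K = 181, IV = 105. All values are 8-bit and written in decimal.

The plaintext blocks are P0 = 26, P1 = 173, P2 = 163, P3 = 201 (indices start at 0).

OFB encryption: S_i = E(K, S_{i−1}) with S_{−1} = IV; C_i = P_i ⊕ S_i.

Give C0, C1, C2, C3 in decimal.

C0 = 72, C1 = 240, C2 = 253, C3 = 168

C0: S = E(K, 105) = 82; 26 ⊕ 82 = 72.
C1: S = E(K, 82) = 93; 173 ⊕ 93 = 240.
C2: S = E(K, 93) = 94; 163 ⊕ 94 = 253.
C3: S = E(K, 94) = 97; 201 ⊕ 97 = 168.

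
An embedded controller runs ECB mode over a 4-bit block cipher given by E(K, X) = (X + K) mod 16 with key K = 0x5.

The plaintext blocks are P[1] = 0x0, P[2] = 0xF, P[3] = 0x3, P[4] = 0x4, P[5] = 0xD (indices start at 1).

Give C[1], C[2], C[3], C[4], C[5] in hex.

ECB encryption: C_i = E(K, P_i).
C[1]: E(K, 0x0) = 0x5.
C[2]: E(K, 0xF) = 0x4.
C[3]: E(K, 0x3) = 0x8.
C[4]: E(K, 0x4) = 0x9.
C[5]: E(K, 0xD) = 0x2.

C[1] = 0x5, C[2] = 0x4, C[3] = 0x8, C[4] = 0x9, C[5] = 0x2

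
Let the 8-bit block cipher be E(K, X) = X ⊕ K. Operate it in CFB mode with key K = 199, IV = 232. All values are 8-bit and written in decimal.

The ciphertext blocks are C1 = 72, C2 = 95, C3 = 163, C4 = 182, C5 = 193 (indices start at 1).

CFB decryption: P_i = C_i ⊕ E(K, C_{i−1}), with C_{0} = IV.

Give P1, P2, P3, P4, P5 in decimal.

P1 = 103, P2 = 208, P3 = 59, P4 = 210, P5 = 176

P1: E(K, 232) = 47; 72 ⊕ 47 = 103.
P2: E(K, 72) = 143; 95 ⊕ 143 = 208.
P3: E(K, 95) = 152; 163 ⊕ 152 = 59.
P4: E(K, 163) = 100; 182 ⊕ 100 = 210.
P5: E(K, 182) = 113; 193 ⊕ 113 = 176.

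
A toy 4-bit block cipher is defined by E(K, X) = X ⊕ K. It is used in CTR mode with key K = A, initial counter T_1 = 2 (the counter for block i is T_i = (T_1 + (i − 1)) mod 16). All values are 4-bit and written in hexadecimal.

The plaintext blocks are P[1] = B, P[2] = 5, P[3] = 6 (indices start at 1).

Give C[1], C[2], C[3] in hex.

C[1] = 3, C[2] = C, C[3] = 8

CTR encryption: S_i = E(K, T_i) where T_i is the counter for block i; C_i = P_i ⊕ S_i.
C[1]: T = 2, S = E(K, T) = 8; B ⊕ 8 = 3.
C[2]: T = 3, S = E(K, T) = 9; 5 ⊕ 9 = C.
C[3]: T = 4, S = E(K, T) = E; 6 ⊕ E = 8.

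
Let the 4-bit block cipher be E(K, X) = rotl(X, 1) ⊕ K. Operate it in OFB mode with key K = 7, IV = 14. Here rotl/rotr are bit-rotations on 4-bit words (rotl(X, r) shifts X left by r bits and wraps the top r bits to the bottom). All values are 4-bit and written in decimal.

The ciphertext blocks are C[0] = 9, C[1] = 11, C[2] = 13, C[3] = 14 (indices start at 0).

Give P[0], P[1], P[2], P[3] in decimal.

OFB decryption: S_i = E(K, S_{i−1}) with S_{−1} = IV; P_i = C_i ⊕ S_i.
P[0]: S = E(K, 14) = 10; 9 ⊕ 10 = 3.
P[1]: S = E(K, 10) = 2; 11 ⊕ 2 = 9.
P[2]: S = E(K, 2) = 3; 13 ⊕ 3 = 14.
P[3]: S = E(K, 3) = 1; 14 ⊕ 1 = 15.

P[0] = 3, P[1] = 9, P[2] = 14, P[3] = 15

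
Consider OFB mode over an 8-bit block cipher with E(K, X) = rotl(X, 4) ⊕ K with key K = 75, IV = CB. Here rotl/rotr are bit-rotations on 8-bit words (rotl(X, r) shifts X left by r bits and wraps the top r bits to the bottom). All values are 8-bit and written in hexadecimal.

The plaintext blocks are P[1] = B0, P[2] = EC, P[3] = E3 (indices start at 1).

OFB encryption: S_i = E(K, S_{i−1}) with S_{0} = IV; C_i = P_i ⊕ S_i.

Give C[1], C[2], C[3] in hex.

C[1] = 79, C[2] = 05, C[3] = 08

C[1]: S = E(K, CB) = C9; B0 ⊕ C9 = 79.
C[2]: S = E(K, C9) = E9; EC ⊕ E9 = 05.
C[3]: S = E(K, E9) = EB; E3 ⊕ EB = 08.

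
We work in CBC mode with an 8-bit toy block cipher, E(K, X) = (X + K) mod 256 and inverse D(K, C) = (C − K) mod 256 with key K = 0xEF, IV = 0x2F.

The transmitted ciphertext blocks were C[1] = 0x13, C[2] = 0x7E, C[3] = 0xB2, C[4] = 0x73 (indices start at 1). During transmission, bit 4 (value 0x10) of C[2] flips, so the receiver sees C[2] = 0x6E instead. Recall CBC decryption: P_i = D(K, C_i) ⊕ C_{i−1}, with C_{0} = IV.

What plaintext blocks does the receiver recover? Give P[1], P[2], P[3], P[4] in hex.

P[1] = 0x0B, P[2] = 0x6C, P[3] = 0xAD, P[4] = 0x36

Only C[2] changed, to 0x6E. In CBC, a change in C_i garbles P_i and flips the same bit in P_{i+1}. Decrypting the received ciphertext:
P[1]: D(K, 0x13) = 0x24; 0x24 ⊕ 0x2F = 0x0B.
P[2]: D(K, 0x6E) = 0x7F; 0x7F ⊕ 0x13 = 0x6C.
P[3]: D(K, 0xB2) = 0xC3; 0xC3 ⊕ 0x6E = 0xAD.
P[4]: D(K, 0x73) = 0x84; 0x84 ⊕ 0xB2 = 0x36.
Blocks that differ from the original plaintext: P[2], P[3].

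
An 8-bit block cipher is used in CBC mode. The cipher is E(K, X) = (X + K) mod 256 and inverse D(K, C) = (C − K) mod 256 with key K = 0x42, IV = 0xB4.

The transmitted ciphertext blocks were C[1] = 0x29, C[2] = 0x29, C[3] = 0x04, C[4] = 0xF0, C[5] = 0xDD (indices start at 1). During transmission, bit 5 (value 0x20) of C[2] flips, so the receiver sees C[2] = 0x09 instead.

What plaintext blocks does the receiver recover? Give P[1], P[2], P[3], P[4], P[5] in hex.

CBC decryption: P_i = D(K, C_i) ⊕ C_{i−1}, with C_{0} = IV.
Only C[2] changed, to 0x09. In CBC, a change in C_i garbles P_i and flips the same bit in P_{i+1}. Decrypting the received ciphertext:
P[1]: D(K, 0x29) = 0xE7; 0xE7 ⊕ 0xB4 = 0x53.
P[2]: D(K, 0x09) = 0xC7; 0xC7 ⊕ 0x29 = 0xEE.
P[3]: D(K, 0x04) = 0xC2; 0xC2 ⊕ 0x09 = 0xCB.
P[4]: D(K, 0xF0) = 0xAE; 0xAE ⊕ 0x04 = 0xAA.
P[5]: D(K, 0xDD) = 0x9B; 0x9B ⊕ 0xF0 = 0x6B.
Blocks that differ from the original plaintext: P[2], P[3].

P[1] = 0x53, P[2] = 0xEE, P[3] = 0xCB, P[4] = 0xAA, P[5] = 0x6B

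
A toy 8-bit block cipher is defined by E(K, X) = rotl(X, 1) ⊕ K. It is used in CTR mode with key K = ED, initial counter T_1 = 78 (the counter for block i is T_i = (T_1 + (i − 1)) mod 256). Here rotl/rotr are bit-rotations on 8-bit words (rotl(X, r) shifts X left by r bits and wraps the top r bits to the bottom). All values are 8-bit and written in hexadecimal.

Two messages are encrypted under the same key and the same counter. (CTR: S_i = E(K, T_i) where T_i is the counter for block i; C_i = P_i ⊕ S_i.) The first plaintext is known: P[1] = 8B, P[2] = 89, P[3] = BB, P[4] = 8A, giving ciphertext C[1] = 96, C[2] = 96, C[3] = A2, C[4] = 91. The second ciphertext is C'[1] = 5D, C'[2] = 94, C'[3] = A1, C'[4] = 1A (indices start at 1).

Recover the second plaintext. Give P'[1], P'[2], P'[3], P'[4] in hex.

In CTR with a reused counter, both messages share the same keystream S_i, so C_i ⊕ C'_i = P_i ⊕ P'_i and thus P'_i = P_i ⊕ C_i ⊕ C'_i.
P'[1]: 8B ⊕ 96 ⊕ 5D = 40.
P'[2]: 89 ⊕ 96 ⊕ 94 = 8B.
P'[3]: BB ⊕ A2 ⊕ A1 = B8.
P'[4]: 8A ⊕ 91 ⊕ 1A = 01.

P'[1] = 40, P'[2] = 8B, P'[3] = B8, P'[4] = 01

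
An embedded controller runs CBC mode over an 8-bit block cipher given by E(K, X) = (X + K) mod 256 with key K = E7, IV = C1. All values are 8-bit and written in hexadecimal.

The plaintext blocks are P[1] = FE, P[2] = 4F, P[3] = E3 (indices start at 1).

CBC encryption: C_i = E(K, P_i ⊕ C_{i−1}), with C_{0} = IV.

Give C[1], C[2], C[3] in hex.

C[1] = 26, C[2] = 50, C[3] = 9A

C[1]: P[1] ⊕ C1 = 3F; E(K, 3F) = 26.
C[2]: P[2] ⊕ 26 = 69; E(K, 69) = 50.
C[3]: P[3] ⊕ 50 = B3; E(K, B3) = 9A.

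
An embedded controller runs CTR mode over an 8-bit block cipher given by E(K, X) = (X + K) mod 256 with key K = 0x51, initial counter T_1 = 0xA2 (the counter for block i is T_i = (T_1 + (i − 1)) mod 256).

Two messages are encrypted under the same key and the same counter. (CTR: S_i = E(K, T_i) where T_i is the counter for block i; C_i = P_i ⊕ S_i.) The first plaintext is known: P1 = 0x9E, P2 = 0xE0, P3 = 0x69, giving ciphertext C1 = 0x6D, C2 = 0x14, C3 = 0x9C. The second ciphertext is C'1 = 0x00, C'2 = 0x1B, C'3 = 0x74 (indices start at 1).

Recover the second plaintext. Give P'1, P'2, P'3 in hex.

P'1 = 0xF3, P'2 = 0xEF, P'3 = 0x81

In CTR with a reused counter, both messages share the same keystream S_i, so C_i ⊕ C'_i = P_i ⊕ P'_i and thus P'_i = P_i ⊕ C_i ⊕ C'_i.
P'1: 0x9E ⊕ 0x6D ⊕ 0x00 = 0xF3.
P'2: 0xE0 ⊕ 0x14 ⊕ 0x1B = 0xEF.
P'3: 0x69 ⊕ 0x9C ⊕ 0x74 = 0x81.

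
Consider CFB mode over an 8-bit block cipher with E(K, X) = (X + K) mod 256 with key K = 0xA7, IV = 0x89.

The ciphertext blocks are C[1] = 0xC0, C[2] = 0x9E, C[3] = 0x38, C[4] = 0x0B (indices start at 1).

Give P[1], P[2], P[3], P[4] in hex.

CFB decryption: P_i = C_i ⊕ E(K, C_{i−1}), with C_{0} = IV.
P[1]: E(K, 0x89) = 0x30; 0xC0 ⊕ 0x30 = 0xF0.
P[2]: E(K, 0xC0) = 0x67; 0x9E ⊕ 0x67 = 0xF9.
P[3]: E(K, 0x9E) = 0x45; 0x38 ⊕ 0x45 = 0x7D.
P[4]: E(K, 0x38) = 0xDF; 0x0B ⊕ 0xDF = 0xD4.

P[1] = 0xF0, P[2] = 0xF9, P[3] = 0x7D, P[4] = 0xD4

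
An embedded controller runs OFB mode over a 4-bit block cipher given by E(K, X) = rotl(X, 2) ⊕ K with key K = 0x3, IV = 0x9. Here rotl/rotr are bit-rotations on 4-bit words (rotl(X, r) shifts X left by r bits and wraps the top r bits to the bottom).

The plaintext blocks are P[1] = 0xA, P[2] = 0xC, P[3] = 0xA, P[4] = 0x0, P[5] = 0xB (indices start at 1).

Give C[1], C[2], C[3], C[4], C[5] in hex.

OFB encryption: S_i = E(K, S_{i−1}) with S_{0} = IV; C_i = P_i ⊕ S_i.
C[1]: S = E(K, 0x9) = 0x5; 0xA ⊕ 0x5 = 0xF.
C[2]: S = E(K, 0x5) = 0x6; 0xC ⊕ 0x6 = 0xA.
C[3]: S = E(K, 0x6) = 0xA; 0xA ⊕ 0xA = 0x0.
C[4]: S = E(K, 0xA) = 0x9; 0x0 ⊕ 0x9 = 0x9.
C[5]: S = E(K, 0x9) = 0x5; 0xB ⊕ 0x5 = 0xE.

C[1] = 0xF, C[2] = 0xA, C[3] = 0x0, C[4] = 0x9, C[5] = 0xE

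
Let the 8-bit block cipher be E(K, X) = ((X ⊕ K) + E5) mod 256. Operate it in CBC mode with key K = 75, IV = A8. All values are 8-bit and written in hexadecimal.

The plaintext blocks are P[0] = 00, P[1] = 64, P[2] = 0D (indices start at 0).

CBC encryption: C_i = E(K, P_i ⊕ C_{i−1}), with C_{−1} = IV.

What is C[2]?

C[0]: P[0] ⊕ A8 = A8; E(K, A8) = C2.
C[1]: P[1] ⊕ C2 = A6; E(K, A6) = B8.
C[2]: P[2] ⊕ B8 = B5; E(K, B5) = A5.

C[2] = A5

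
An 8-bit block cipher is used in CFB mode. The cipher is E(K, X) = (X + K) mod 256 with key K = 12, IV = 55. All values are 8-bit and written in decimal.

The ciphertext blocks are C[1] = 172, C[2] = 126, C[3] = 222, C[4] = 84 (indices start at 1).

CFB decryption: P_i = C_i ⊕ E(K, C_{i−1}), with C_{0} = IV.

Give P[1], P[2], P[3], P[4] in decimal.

P[1] = 239, P[2] = 198, P[3] = 84, P[4] = 190

P[1]: E(K, 55) = 67; 172 ⊕ 67 = 239.
P[2]: E(K, 172) = 184; 126 ⊕ 184 = 198.
P[3]: E(K, 126) = 138; 222 ⊕ 138 = 84.
P[4]: E(K, 222) = 234; 84 ⊕ 234 = 190.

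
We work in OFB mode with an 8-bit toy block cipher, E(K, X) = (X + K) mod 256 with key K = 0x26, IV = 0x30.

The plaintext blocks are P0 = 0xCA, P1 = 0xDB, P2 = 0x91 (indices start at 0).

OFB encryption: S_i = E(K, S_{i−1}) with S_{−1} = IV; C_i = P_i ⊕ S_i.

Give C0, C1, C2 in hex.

C0 = 0x9C, C1 = 0xA7, C2 = 0x33

C0: S = E(K, 0x30) = 0x56; 0xCA ⊕ 0x56 = 0x9C.
C1: S = E(K, 0x56) = 0x7C; 0xDB ⊕ 0x7C = 0xA7.
C2: S = E(K, 0x7C) = 0xA2; 0x91 ⊕ 0xA2 = 0x33.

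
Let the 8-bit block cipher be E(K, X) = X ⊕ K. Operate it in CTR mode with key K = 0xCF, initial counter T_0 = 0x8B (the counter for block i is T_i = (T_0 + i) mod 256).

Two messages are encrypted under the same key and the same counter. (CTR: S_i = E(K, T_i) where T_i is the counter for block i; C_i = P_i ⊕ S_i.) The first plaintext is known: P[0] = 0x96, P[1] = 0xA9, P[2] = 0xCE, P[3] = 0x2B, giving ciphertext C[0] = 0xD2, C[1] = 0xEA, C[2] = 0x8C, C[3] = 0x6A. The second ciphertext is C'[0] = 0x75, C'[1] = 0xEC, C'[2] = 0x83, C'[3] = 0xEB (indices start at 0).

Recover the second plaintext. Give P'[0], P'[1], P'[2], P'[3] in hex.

P'[0] = 0x31, P'[1] = 0xAF, P'[2] = 0xC1, P'[3] = 0xAA

In CTR with a reused counter, both messages share the same keystream S_i, so C_i ⊕ C'_i = P_i ⊕ P'_i and thus P'_i = P_i ⊕ C_i ⊕ C'_i.
P'[0]: 0x96 ⊕ 0xD2 ⊕ 0x75 = 0x31.
P'[1]: 0xA9 ⊕ 0xEA ⊕ 0xEC = 0xAF.
P'[2]: 0xCE ⊕ 0x8C ⊕ 0x83 = 0xC1.
P'[3]: 0x2B ⊕ 0x6A ⊕ 0xEB = 0xAA.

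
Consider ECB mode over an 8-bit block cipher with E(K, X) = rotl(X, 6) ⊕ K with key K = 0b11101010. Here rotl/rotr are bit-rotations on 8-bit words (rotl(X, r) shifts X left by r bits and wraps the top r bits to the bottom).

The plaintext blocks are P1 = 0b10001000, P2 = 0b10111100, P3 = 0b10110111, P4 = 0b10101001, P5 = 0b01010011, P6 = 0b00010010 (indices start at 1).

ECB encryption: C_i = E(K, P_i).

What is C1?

C1 = 0b11001000

C1: E(K, 0b10001000) = 0b11001000.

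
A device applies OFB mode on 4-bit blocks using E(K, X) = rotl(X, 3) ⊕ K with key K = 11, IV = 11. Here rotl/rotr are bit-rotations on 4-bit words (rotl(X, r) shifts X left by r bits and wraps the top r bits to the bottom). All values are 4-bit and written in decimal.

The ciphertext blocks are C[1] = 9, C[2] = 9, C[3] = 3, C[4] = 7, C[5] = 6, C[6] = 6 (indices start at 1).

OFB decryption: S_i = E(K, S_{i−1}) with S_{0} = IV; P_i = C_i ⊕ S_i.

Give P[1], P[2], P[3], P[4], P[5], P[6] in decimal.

P[1]: S = E(K, 11) = 6; 9 ⊕ 6 = 15.
P[2]: S = E(K, 6) = 8; 9 ⊕ 8 = 1.
P[3]: S = E(K, 8) = 15; 3 ⊕ 15 = 12.
P[4]: S = E(K, 15) = 4; 7 ⊕ 4 = 3.
P[5]: S = E(K, 4) = 9; 6 ⊕ 9 = 15.
P[6]: S = E(K, 9) = 7; 6 ⊕ 7 = 1.

P[1] = 15, P[2] = 1, P[3] = 12, P[4] = 3, P[5] = 15, P[6] = 1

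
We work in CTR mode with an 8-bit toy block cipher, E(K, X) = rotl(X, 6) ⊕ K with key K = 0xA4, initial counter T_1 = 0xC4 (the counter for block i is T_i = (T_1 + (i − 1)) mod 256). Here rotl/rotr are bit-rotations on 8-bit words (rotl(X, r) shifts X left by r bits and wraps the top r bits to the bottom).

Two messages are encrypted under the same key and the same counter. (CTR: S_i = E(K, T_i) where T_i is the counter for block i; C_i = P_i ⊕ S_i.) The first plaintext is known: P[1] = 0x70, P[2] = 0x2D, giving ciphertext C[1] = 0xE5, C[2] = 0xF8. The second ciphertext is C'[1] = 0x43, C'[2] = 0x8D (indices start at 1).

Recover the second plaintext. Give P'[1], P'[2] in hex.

In CTR with a reused counter, both messages share the same keystream S_i, so C_i ⊕ C'_i = P_i ⊕ P'_i and thus P'_i = P_i ⊕ C_i ⊕ C'_i.
P'[1]: 0x70 ⊕ 0xE5 ⊕ 0x43 = 0xD6.
P'[2]: 0x2D ⊕ 0xF8 ⊕ 0x8D = 0x58.

P'[1] = 0xD6, P'[2] = 0x58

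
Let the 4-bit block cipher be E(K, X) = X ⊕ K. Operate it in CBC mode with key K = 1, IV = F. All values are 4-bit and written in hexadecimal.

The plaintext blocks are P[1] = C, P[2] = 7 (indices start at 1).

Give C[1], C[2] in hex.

CBC encryption: C_i = E(K, P_i ⊕ C_{i−1}), with C_{0} = IV.
C[1]: P[1] ⊕ F = 3; E(K, 3) = 2.
C[2]: P[2] ⊕ 2 = 5; E(K, 5) = 4.

C[1] = 2, C[2] = 4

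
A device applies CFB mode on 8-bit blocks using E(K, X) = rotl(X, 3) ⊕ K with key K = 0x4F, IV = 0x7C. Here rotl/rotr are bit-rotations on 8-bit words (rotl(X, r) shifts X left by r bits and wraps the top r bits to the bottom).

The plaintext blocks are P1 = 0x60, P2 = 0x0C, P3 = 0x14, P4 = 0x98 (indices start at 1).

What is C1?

CFB encryption: C_i = P_i ⊕ E(K, C_{i−1}), with C_{0} = IV.
C1: E(K, 0x7C) = 0xAC; 0x60 ⊕ 0xAC = 0xCC.

C1 = 0xCC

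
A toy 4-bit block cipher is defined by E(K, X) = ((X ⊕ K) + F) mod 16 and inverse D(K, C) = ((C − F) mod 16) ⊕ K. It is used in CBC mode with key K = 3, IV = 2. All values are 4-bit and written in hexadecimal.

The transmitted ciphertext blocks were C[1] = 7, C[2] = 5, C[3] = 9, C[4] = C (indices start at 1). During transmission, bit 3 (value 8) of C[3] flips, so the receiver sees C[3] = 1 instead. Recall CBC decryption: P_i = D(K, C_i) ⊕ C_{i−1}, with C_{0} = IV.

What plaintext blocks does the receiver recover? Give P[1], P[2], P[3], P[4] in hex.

P[1] = 9, P[2] = 2, P[3] = 4, P[4] = F

Only C[3] changed, to 1. In CBC, a change in C_i garbles P_i and flips the same bit in P_{i+1}. Decrypting the received ciphertext:
P[1]: D(K, 7) = B; B ⊕ 2 = 9.
P[2]: D(K, 5) = 5; 5 ⊕ 7 = 2.
P[3]: D(K, 1) = 1; 1 ⊕ 5 = 4.
P[4]: D(K, C) = E; E ⊕ 1 = F.
Blocks that differ from the original plaintext: P[3], P[4].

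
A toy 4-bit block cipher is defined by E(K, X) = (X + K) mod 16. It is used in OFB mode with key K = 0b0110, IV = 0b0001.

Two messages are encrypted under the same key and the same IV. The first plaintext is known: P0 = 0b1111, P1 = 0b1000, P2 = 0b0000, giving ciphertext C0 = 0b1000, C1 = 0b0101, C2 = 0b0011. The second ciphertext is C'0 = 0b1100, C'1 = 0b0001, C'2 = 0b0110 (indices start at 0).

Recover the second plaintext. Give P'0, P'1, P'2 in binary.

In OFB with a reused IV, both messages share the same keystream S_i, so C_i ⊕ C'_i = P_i ⊕ P'_i and thus P'_i = P_i ⊕ C_i ⊕ C'_i.
P'0: 0b1111 ⊕ 0b1000 ⊕ 0b1100 = 0b1011.
P'1: 0b1000 ⊕ 0b0101 ⊕ 0b0001 = 0b1100.
P'2: 0b0000 ⊕ 0b0011 ⊕ 0b0110 = 0b0101.

P'0 = 0b1011, P'1 = 0b1100, P'2 = 0b0101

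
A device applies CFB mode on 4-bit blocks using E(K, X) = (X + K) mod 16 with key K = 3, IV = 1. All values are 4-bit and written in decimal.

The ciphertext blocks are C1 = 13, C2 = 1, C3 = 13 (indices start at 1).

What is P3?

CFB decryption: P_i = C_i ⊕ E(K, C_{i−1}), with C_{0} = IV.
P3: E(K, 1) = 4; 13 ⊕ 4 = 9.

P3 = 9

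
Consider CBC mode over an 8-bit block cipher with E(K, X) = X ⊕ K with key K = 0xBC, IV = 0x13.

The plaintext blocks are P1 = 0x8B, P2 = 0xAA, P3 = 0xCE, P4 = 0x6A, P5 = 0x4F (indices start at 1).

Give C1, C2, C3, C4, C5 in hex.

C1 = 0x24, C2 = 0x32, C3 = 0x40, C4 = 0x96, C5 = 0x65

CBC encryption: C_i = E(K, P_i ⊕ C_{i−1}), with C_{0} = IV.
C1: P1 ⊕ 0x13 = 0x98; E(K, 0x98) = 0x24.
C2: P2 ⊕ 0x24 = 0x8E; E(K, 0x8E) = 0x32.
C3: P3 ⊕ 0x32 = 0xFC; E(K, 0xFC) = 0x40.
C4: P4 ⊕ 0x40 = 0x2A; E(K, 0x2A) = 0x96.
C5: P5 ⊕ 0x96 = 0xD9; E(K, 0xD9) = 0x65.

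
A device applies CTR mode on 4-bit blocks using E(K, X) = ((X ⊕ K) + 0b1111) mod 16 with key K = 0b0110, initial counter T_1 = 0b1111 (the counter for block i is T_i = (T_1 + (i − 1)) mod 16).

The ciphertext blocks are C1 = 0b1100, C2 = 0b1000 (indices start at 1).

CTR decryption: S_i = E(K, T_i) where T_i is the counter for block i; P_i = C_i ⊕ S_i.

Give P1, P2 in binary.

P1 = 0b0100, P2 = 0b1101

P1: T = 0b1111, S = E(K, T) = 0b1000; 0b1100 ⊕ 0b1000 = 0b0100.
P2: T = 0b0000, S = E(K, T) = 0b0101; 0b1000 ⊕ 0b0101 = 0b1101.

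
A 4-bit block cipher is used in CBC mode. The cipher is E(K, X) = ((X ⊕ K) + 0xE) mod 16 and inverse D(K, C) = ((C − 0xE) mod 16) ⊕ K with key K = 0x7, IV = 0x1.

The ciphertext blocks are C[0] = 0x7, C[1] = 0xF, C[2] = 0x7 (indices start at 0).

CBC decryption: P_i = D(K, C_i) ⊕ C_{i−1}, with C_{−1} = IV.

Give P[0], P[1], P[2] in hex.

P[0]: D(K, 0x7) = 0xE; 0xE ⊕ 0x1 = 0xF.
P[1]: D(K, 0xF) = 0x6; 0x6 ⊕ 0x7 = 0x1.
P[2]: D(K, 0x7) = 0xE; 0xE ⊕ 0xF = 0x1.

P[0] = 0xF, P[1] = 0x1, P[2] = 0x1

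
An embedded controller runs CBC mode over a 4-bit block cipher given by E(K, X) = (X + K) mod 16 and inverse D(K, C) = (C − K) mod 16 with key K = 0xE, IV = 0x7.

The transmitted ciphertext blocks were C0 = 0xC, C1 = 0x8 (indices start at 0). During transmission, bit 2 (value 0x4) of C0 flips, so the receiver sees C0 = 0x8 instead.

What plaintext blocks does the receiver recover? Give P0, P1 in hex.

P0 = 0xD, P1 = 0x2

CBC decryption: P_i = D(K, C_i) ⊕ C_{i−1}, with C_{−1} = IV.
Only C0 changed, to 0x8. In CBC, a change in C_i garbles P_i and flips the same bit in P_{i+1}. Decrypting the received ciphertext:
P0: D(K, 0x8) = 0xA; 0xA ⊕ 0x7 = 0xD.
P1: D(K, 0x8) = 0xA; 0xA ⊕ 0x8 = 0x2.
Blocks that differ from the original plaintext: P0, P1.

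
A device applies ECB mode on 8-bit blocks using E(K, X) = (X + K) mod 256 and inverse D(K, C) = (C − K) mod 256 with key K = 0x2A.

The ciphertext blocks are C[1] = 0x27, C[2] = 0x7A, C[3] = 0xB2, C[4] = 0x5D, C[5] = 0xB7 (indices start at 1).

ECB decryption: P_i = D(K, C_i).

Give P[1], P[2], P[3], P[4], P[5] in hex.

P[1] = 0xFD, P[2] = 0x50, P[3] = 0x88, P[4] = 0x33, P[5] = 0x8D

P[1]: D(K, 0x27) = 0xFD.
P[2]: D(K, 0x7A) = 0x50.
P[3]: D(K, 0xB2) = 0x88.
P[4]: D(K, 0x5D) = 0x33.
P[5]: D(K, 0xB7) = 0x8D.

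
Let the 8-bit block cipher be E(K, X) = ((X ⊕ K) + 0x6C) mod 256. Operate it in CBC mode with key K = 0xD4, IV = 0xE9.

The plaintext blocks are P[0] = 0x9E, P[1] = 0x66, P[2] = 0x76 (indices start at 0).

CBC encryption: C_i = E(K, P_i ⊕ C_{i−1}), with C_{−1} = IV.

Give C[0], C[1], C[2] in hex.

C[0]: P[0] ⊕ 0xE9 = 0x77; E(K, 0x77) = 0x0F.
C[1]: P[1] ⊕ 0x0F = 0x69; E(K, 0x69) = 0x29.
C[2]: P[2] ⊕ 0x29 = 0x5F; E(K, 0x5F) = 0xF7.

C[0] = 0x0F, C[1] = 0x29, C[2] = 0xF7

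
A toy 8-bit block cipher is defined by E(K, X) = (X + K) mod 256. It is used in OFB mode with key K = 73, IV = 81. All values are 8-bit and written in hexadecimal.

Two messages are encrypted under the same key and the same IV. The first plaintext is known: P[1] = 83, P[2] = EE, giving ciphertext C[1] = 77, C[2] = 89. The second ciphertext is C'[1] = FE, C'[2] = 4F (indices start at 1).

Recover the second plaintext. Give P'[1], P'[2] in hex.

In OFB with a reused IV, both messages share the same keystream S_i, so C_i ⊕ C'_i = P_i ⊕ P'_i and thus P'_i = P_i ⊕ C_i ⊕ C'_i.
P'[1]: 83 ⊕ 77 ⊕ FE = 0A.
P'[2]: EE ⊕ 89 ⊕ 4F = 28.

P'[1] = 0A, P'[2] = 28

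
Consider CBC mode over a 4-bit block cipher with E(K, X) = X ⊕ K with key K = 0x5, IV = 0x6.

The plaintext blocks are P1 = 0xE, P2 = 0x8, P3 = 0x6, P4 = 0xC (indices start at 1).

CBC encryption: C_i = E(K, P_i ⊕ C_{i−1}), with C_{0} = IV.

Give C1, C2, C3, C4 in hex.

C1 = 0xD, C2 = 0x0, C3 = 0x3, C4 = 0xA

C1: P1 ⊕ 0x6 = 0x8; E(K, 0x8) = 0xD.
C2: P2 ⊕ 0xD = 0x5; E(K, 0x5) = 0x0.
C3: P3 ⊕ 0x0 = 0x6; E(K, 0x6) = 0x3.
C4: P4 ⊕ 0x3 = 0xF; E(K, 0xF) = 0xA.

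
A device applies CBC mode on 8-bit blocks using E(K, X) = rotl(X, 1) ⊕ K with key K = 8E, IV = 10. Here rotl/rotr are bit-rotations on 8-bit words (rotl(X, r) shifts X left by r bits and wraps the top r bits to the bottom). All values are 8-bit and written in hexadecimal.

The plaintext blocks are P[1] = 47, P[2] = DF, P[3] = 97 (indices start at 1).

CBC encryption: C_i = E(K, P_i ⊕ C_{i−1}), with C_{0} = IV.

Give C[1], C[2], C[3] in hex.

C[1] = 20, C[2] = 71, C[3] = 43

C[1]: P[1] ⊕ 10 = 57; E(K, 57) = 20.
C[2]: P[2] ⊕ 20 = FF; E(K, FF) = 71.
C[3]: P[3] ⊕ 71 = E6; E(K, E6) = 43.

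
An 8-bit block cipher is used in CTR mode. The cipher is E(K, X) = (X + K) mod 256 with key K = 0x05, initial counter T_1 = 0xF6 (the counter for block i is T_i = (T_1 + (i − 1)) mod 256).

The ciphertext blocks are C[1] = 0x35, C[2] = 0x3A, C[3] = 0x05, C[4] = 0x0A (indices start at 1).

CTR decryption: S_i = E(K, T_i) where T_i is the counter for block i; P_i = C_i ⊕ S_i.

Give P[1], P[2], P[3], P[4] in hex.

P[1] = 0xCE, P[2] = 0xC6, P[3] = 0xF8, P[4] = 0xF4

P[1]: T = 0xF6, S = E(K, T) = 0xFB; 0x35 ⊕ 0xFB = 0xCE.
P[2]: T = 0xF7, S = E(K, T) = 0xFC; 0x3A ⊕ 0xFC = 0xC6.
P[3]: T = 0xF8, S = E(K, T) = 0xFD; 0x05 ⊕ 0xFD = 0xF8.
P[4]: T = 0xF9, S = E(K, T) = 0xFE; 0x0A ⊕ 0xFE = 0xF4.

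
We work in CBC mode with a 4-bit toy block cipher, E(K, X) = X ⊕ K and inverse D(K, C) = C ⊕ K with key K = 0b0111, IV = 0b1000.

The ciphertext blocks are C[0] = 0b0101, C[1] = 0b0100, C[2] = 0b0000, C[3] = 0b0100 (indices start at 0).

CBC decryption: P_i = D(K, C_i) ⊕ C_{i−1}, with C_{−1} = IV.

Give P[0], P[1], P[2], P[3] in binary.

P[0] = 0b1010, P[1] = 0b0110, P[2] = 0b0011, P[3] = 0b0011

P[0]: D(K, 0b0101) = 0b0010; 0b0010 ⊕ 0b1000 = 0b1010.
P[1]: D(K, 0b0100) = 0b0011; 0b0011 ⊕ 0b0101 = 0b0110.
P[2]: D(K, 0b0000) = 0b0111; 0b0111 ⊕ 0b0100 = 0b0011.
P[3]: D(K, 0b0100) = 0b0011; 0b0011 ⊕ 0b0000 = 0b0011.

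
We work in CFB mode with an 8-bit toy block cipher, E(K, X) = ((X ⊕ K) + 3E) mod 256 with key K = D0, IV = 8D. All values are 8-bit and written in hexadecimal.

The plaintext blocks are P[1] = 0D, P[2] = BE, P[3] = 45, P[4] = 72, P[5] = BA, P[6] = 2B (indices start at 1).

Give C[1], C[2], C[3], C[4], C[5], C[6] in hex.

C[1] = 96, C[2] = 3A, C[3] = 6D, C[4] = 89, C[5] = 2D, C[6] = 10

CFB encryption: C_i = P_i ⊕ E(K, C_{i−1}), with C_{0} = IV.
C[1]: E(K, 8D) = 9B; 0D ⊕ 9B = 96.
C[2]: E(K, 96) = 84; BE ⊕ 84 = 3A.
C[3]: E(K, 3A) = 28; 45 ⊕ 28 = 6D.
C[4]: E(K, 6D) = FB; 72 ⊕ FB = 89.
C[5]: E(K, 89) = 97; BA ⊕ 97 = 2D.
C[6]: E(K, 2D) = 3B; 2B ⊕ 3B = 10.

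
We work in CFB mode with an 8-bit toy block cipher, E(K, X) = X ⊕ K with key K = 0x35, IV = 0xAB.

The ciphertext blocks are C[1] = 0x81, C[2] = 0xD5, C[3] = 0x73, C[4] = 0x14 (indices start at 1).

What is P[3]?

CFB decryption: P_i = C_i ⊕ E(K, C_{i−1}), with C_{0} = IV.
P[3]: E(K, 0xD5) = 0xE0; 0x73 ⊕ 0xE0 = 0x93.

P[3] = 0x93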